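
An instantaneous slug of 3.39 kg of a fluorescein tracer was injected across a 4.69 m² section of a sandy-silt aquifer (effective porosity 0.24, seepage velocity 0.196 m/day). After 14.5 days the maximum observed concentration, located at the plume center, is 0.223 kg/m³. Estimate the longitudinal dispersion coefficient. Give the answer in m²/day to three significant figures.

At the plume center C_max = M/(n_e·A·√(4πDt)), so D = M²/(4πt·(n_e·A·C_max)²).
n_e·A·C_max = 0.24 × 4.69 × 0.223 = 0.2510 kg/m.
D = 3.39²/(4π × 14.5 × 0.2510²) = 1.00 m²/day.

1.00 m²/day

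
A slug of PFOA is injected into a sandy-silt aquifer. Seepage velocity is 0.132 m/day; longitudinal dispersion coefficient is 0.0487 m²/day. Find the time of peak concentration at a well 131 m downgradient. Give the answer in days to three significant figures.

For the 1D instantaneous-source solution, setting ∂C/∂t = 0 at fixed x gives v²t² + 2Dt − x² = 0, so t = (√(D² + v²x²) − D)/v².
√(D² + v²x²) = √(0.0487² + 0.132² × 131²) = 17.29; v² = 0.017424.
t = (17.29 − 0.0487)/0.017424 = 990 days (vs. the pure-advection estimate x/v = 992 d).

990 days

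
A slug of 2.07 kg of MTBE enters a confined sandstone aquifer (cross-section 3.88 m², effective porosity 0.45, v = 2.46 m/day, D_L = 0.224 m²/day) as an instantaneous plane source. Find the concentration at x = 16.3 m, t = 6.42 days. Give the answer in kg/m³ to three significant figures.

0.267 kg/m³

For an instantaneous plane source, C(x,t) = M/(n_e·A·√(4πDt)) · exp(−(x−vt)²/(4Dt)), with n_e·A the pore (flow) area.
Plume center vt = 2.46 × 6.42 = 15.7932 m, so the well at 16.3 m is 0.5068 m downgradient of the peak.
√(4πDt) = 4.251 m, giving peak height M/(n_e·A·√(4πDt)) = 2.07/(0.45 × 3.88 × 4.251) = 0.2789 kg/m³.
(x−vt)²/(4Dt) = (0.5068)²/(4 × 0.224 × 6.42) = 0.04465; exp(−0.04465) = 0.9563.
C = 0.2789 × 0.9563 = 0.267 kg/m³.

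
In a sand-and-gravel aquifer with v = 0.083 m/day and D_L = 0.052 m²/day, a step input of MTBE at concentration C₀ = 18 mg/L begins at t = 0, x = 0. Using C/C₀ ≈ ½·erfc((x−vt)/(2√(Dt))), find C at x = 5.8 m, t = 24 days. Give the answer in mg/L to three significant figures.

For a continuous step input, C/C₀ ≈ ½·erfc((x−vt)/(2√(Dt))).
vt = 0.083 × 24 = 1.992 m and 2√(Dt) = 2√(0.052 × 24) = 2.234 m.
Argument (x−vt)/(2√(Dt)) = (5.8 − 1.992)/2.234 = 1.705; ½·erfc(1.705) = 0.007949.
C = 18 × 0.007949 = 0.143 mg/L.

0.143 mg/L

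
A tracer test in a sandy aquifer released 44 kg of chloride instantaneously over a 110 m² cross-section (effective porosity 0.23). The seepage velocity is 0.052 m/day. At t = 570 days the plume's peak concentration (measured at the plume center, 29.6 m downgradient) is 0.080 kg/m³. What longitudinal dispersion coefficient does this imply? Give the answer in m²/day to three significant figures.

At the plume center C_max = M/(n_e·A·√(4πDt)), so D = M²/(4πt·(n_e·A·C_max)²).
n_e·A·C_max = 0.23 × 110 × 0.080 = 2.024 kg/m.
D = 44²/(4π × 570 × 2.024²) = 0.0660 m²/day.

0.0660 m²/day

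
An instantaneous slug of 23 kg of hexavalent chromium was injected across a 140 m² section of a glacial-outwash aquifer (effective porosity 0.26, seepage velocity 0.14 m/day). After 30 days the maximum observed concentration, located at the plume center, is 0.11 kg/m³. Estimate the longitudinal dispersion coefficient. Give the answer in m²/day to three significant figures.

At the plume center C_max = M/(n_e·A·√(4πDt)), so D = M²/(4πt·(n_e·A·C_max)²).
n_e·A·C_max = 0.26 × 140 × 0.11 = 4.004 kg/m.
D = 23²/(4π × 30 × 4.004²) = 0.0875 m²/day.

0.0875 m²/day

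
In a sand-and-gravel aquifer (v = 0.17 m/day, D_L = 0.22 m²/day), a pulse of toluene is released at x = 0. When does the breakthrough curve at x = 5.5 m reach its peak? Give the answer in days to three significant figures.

For the 1D instantaneous-source solution, setting ∂C/∂t = 0 at fixed x gives v²t² + 2Dt − x² = 0, so t = (√(D² + v²x²) − D)/v².
√(D² + v²x²) = √(0.22² + 0.17² × 5.5²) = 0.9605; v² = 0.0289.
t = (0.9605 − 0.22)/0.0289 = 25.6 days (vs. the pure-advection estimate x/v = 32.4 d).

25.6 days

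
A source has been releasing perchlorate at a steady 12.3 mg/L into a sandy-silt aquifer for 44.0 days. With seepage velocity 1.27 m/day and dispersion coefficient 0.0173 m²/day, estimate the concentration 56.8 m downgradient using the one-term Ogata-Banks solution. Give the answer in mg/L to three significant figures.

2.80 mg/L

For a continuous step input, C/C₀ ≈ ½·erfc((x−vt)/(2√(Dt))).
vt = 1.27 × 44.0 = 55.88 m and 2√(Dt) = 2√(0.0173 × 44.0) = 1.745 m.
Argument (x−vt)/(2√(Dt)) = (56.8 − 55.88)/1.745 = 0.5272; ½·erfc(0.5272) = 0.2280.
C = 12.3 × 0.2280 = 2.80 mg/L.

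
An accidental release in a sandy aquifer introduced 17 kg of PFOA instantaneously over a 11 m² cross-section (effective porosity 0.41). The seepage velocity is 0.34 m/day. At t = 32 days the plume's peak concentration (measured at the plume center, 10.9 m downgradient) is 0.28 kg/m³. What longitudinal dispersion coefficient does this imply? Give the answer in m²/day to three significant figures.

At the plume center C_max = M/(n_e·A·√(4πDt)), so D = M²/(4πt·(n_e·A·C_max)²).
n_e·A·C_max = 0.41 × 11 × 0.28 = 1.263 kg/m.
D = 17²/(4π × 32 × 1.263²) = 0.451 m²/day.

0.451 m²/day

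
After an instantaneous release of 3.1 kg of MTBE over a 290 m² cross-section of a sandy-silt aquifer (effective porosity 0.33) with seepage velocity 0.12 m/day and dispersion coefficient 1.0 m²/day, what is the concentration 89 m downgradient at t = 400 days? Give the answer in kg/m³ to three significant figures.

For an instantaneous plane source, C(x,t) = M/(n_e·A·√(4πDt)) · exp(−(x−vt)²/(4Dt)), with n_e·A the pore (flow) area.
Plume center vt = 0.12 × 400 = 48 m, so the well at 89 m is 41 m downgradient of the peak.
√(4πDt) = 70.90 m, giving peak height M/(n_e·A·√(4πDt)) = 3.1/(0.33 × 290 × 70.90) = 0.0004569 kg/m³.
(x−vt)²/(4Dt) = (41)²/(4 × 1.0 × 400) = 1.051; exp(−1.051) = 0.3496.
C = 0.0004569 × 0.3496 = 0.000160 kg/m³.

0.000160 kg/m³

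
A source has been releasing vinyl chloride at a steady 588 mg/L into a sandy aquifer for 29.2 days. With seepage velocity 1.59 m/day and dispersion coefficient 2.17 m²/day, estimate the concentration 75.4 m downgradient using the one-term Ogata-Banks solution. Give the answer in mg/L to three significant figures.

2.96 mg/L

For a continuous step input, C/C₀ ≈ ½·erfc((x−vt)/(2√(Dt))).
vt = 1.59 × 29.2 = 46.428 m and 2√(Dt) = 2√(2.17 × 29.2) = 15.92 m.
Argument (x−vt)/(2√(Dt)) = (75.4 − 46.428)/15.92 = 1.820; ½·erfc(1.820) = 0.005028.
C = 588 × 0.005028 = 2.96 mg/L.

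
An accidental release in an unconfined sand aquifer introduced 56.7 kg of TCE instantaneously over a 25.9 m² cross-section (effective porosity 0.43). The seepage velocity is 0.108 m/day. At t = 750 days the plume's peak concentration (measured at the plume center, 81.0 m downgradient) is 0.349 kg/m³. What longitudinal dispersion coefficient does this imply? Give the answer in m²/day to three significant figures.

At the plume center C_max = M/(n_e·A·√(4πDt)), so D = M²/(4πt·(n_e·A·C_max)²).
n_e·A·C_max = 0.43 × 25.9 × 0.349 = 3.887 kg/m.
D = 56.7²/(4π × 750 × 3.887²) = 0.0226 m²/day.

0.0226 m²/day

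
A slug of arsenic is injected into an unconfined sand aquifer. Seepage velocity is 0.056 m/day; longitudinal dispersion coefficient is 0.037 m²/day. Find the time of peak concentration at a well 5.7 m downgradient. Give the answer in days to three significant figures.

For the 1D instantaneous-source solution, setting ∂C/∂t = 0 at fixed x gives v²t² + 2Dt − x² = 0, so t = (√(D² + v²x²) − D)/v².
√(D² + v²x²) = √(0.037² + 0.056² × 5.7²) = 0.3213; v² = 0.003136.
t = (0.3213 − 0.037)/0.003136 = 90.7 days (vs. the pure-advection estimate x/v = 102 d).

90.7 days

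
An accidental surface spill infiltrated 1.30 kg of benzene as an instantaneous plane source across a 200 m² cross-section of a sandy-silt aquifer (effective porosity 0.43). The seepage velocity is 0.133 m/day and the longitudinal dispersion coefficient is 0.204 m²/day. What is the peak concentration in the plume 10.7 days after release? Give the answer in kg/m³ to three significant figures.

The peak of an instantaneous 1D plume sits at x = vt; there the Gaussian factor is 1 and C_max = M/(n_e·A·√(4πDt)), where n_e·A is the pore area the mass is dissolved in.
√(4πDt) = √(4π × 0.204 × 10.7) = 5.237 m, so C_max = 1.30/(0.43 × 200 × 5.237) = 0.00289 kg/m³.

0.00289 kg/m³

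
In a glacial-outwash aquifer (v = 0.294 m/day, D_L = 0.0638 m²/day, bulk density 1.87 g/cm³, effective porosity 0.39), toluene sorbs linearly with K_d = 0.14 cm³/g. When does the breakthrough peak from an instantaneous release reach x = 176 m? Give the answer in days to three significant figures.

Retardation factor R = 1 + ρ_b·K_d/n = 1 + 1.87 × 0.14/0.39 = 1.671.
Sorption retards both mechanisms: v_R = v/R = 0.1759 m/day, D_R = D/R = 0.03818 m²/day.
Peak time from v_R²t² + 2D_R t − x² = 0: t = (√(D_R² + v_R²x²) − D_R)/v_R².
√(D_R² + v_R²x²) = √(0.03818² + 0.1759² × 176²) = 30.96; v_R² = 0.03094.
t = (30.96 − 0.03818)/0.03094 = 999 days.

999 days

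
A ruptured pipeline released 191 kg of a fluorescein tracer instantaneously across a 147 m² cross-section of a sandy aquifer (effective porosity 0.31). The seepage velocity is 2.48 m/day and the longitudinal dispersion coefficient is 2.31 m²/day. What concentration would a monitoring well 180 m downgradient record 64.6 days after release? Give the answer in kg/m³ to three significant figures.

For an instantaneous plane source, C(x,t) = M/(n_e·A·√(4πDt)) · exp(−(x−vt)²/(4Dt)), with n_e·A the pore (flow) area.
Plume center vt = 2.48 × 64.6 = 160.208 m, so the well at 180 m is 19.792 m downgradient of the peak.
√(4πDt) = 43.30 m, giving peak height M/(n_e·A·√(4πDt)) = 191/(0.31 × 147 × 43.30) = 0.09680 kg/m³.
(x−vt)²/(4Dt) = (19.792)²/(4 × 2.31 × 64.6) = 0.6563; exp(−0.6563) = 0.5188.
C = 0.09680 × 0.5188 = 0.0502 kg/m³.

0.0502 kg/m³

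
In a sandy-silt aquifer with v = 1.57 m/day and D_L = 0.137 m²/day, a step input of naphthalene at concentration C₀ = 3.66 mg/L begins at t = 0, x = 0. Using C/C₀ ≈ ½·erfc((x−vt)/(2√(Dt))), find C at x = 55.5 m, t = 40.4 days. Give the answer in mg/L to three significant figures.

3.63 mg/L

For a continuous step input, C/C₀ ≈ ½·erfc((x−vt)/(2√(Dt))).
vt = 1.57 × 40.4 = 63.428 m and 2√(Dt) = 2√(0.137 × 40.4) = 4.705 m.
Argument (x−vt)/(2√(Dt)) = (55.5 − 63.428)/4.705 = -1.685; ½·erfc(-1.685) = 0.9914.
C = 3.66 × 0.9914 = 3.63 mg/L.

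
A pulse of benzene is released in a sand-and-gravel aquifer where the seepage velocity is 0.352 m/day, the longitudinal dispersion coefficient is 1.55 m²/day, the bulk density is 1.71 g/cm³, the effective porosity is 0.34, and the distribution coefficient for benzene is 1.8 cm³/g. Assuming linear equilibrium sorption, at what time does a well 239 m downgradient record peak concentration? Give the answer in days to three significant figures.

Retardation factor R = 1 + ρ_b·K_d/n = 1 + 1.71 × 1.8/0.34 = 10.05.
Sorption retards both mechanisms: v_R = v/R = 0.03502 m/day, D_R = D/R = 0.1542 m²/day.
Peak time from v_R²t² + 2D_R t − x² = 0: t = (√(D_R² + v_R²x²) − D_R)/v_R².
√(D_R² + v_R²x²) = √(0.1542² + 0.03502² × 239²) = 8.371; v_R² = 0.001226.
t = (8.371 − 0.1542)/0.001226 = 6700 days.

6700 days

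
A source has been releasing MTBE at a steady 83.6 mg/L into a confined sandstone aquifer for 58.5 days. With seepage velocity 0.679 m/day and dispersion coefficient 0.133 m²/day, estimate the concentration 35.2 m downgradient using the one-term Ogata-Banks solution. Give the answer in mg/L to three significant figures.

73.1 mg/L

For a continuous step input, C/C₀ ≈ ½·erfc((x−vt)/(2√(Dt))).
vt = 0.679 × 58.5 = 39.7215 m and 2√(Dt) = 2√(0.133 × 58.5) = 5.579 m.
Argument (x−vt)/(2√(Dt)) = (35.2 − 39.7215)/5.579 = -0.8104; ½·erfc(-0.8104) = 0.8741.
C = 83.6 × 0.8741 = 73.1 mg/L.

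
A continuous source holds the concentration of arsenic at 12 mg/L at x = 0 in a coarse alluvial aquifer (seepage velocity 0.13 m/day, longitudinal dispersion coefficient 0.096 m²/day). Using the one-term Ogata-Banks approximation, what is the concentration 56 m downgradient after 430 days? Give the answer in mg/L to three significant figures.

For a continuous step input, C/C₀ ≈ ½·erfc((x−vt)/(2√(Dt))).
vt = 0.13 × 430 = 55.9 m and 2√(Dt) = 2√(0.096 × 430) = 12.85 m.
Argument (x−vt)/(2√(Dt)) = (56 − 55.9)/12.85 = 0.007782; ½·erfc(0.007782) = 0.4956.
C = 12 × 0.4956 = 5.95 mg/L.

5.95 mg/L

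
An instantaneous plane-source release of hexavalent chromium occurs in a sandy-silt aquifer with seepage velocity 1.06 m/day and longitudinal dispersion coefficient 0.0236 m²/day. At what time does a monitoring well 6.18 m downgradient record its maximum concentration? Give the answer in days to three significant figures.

5.81 days

For the 1D instantaneous-source solution, setting ∂C/∂t = 0 at fixed x gives v²t² + 2Dt − x² = 0, so t = (√(D² + v²x²) − D)/v².
√(D² + v²x²) = √(0.0236² + 1.06² × 6.18²) = 6.551; v² = 1.1236.
t = (6.551 − 0.0236)/1.1236 = 5.81 days (vs. the pure-advection estimate x/v = 5.83 d).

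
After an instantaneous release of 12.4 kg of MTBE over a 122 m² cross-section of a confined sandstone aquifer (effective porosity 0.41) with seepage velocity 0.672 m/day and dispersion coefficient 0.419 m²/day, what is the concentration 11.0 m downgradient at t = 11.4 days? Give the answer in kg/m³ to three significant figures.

For an instantaneous plane source, C(x,t) = M/(n_e·A·√(4πDt)) · exp(−(x−vt)²/(4Dt)), with n_e·A the pore (flow) area.
Plume center vt = 0.672 × 11.4 = 7.6608 m, so the well at 11.0 m is 3.3392 m downgradient of the peak.
√(4πDt) = 7.748 m, giving peak height M/(n_e·A·√(4πDt)) = 12.4/(0.41 × 122 × 7.748) = 0.03200 kg/m³.
(x−vt)²/(4Dt) = (3.3392)²/(4 × 0.419 × 11.4) = 0.5836; exp(−0.5836) = 0.5579.
C = 0.03200 × 0.5579 = 0.0179 kg/m³.

0.0179 kg/m³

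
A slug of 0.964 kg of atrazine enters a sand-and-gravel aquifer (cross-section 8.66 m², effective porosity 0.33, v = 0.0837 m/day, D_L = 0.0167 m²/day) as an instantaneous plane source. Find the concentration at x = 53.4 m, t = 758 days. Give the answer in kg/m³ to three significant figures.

0.00365 kg/m³

For an instantaneous plane source, C(x,t) = M/(n_e·A·√(4πDt)) · exp(−(x−vt)²/(4Dt)), with n_e·A the pore (flow) area.
Plume center vt = 0.0837 × 758 = 63.4446 m, so the well at 53.4 m is 10.0446 m upgradient of the peak.
√(4πDt) = 12.61 m, giving peak height M/(n_e·A·√(4πDt)) = 0.964/(0.33 × 8.66 × 12.61) = 0.02675 kg/m³.
(x−vt)²/(4Dt) = (-10.0446)²/(4 × 0.0167 × 758) = 1.993; exp(−1.993) = 0.1363.
C = 0.02675 × 0.1363 = 0.00365 kg/m³.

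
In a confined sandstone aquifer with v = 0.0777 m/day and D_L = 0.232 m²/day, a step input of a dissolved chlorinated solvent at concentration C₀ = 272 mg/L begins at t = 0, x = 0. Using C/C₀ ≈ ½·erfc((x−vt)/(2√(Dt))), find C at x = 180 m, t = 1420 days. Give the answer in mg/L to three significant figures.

For a continuous step input, C/C₀ ≈ ½·erfc((x−vt)/(2√(Dt))).
vt = 0.0777 × 1420 = 110.334 m and 2√(Dt) = 2√(0.232 × 1420) = 36.30 m.
Argument (x−vt)/(2√(Dt)) = (180 − 110.334)/36.30 = 1.919; ½·erfc(1.919) = 0.003325.
C = 272 × 0.003325 = 0.904 mg/L.

0.904 mg/L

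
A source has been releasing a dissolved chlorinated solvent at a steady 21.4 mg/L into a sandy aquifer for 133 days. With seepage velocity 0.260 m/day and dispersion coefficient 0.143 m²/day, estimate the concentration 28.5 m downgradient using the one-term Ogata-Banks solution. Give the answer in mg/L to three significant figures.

17.9 mg/L

For a continuous step input, C/C₀ ≈ ½·erfc((x−vt)/(2√(Dt))).
vt = 0.260 × 133 = 34.58 m and 2√(Dt) = 2√(0.143 × 133) = 8.722 m.
Argument (x−vt)/(2√(Dt)) = (28.5 − 34.58)/8.722 = -0.6971; ½·erfc(-0.6971) = 0.8379.
C = 21.4 × 0.8379 = 17.9 mg/L.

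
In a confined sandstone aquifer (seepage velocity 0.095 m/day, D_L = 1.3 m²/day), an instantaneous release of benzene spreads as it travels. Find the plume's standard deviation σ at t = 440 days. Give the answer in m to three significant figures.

Dispersive spreading gives a Gaussian with σ² = 2Dt; advection only shifts the center.
σ = √(2 × 1.3 × 440) = 33.8 m.

33.8 m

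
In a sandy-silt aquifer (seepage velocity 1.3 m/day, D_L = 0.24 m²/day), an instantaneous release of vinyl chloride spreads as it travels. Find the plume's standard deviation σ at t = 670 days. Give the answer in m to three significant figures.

Dispersive spreading gives a Gaussian with σ² = 2Dt; advection only shifts the center.
σ = √(2 × 0.24 × 670) = 17.9 m.

17.9 m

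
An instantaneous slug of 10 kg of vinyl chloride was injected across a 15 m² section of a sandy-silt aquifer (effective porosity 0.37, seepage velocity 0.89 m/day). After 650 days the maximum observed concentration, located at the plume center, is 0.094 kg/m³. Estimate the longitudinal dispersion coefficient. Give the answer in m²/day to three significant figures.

At the plume center C_max = M/(n_e·A·√(4πDt)), so D = M²/(4πt·(n_e·A·C_max)²).
n_e·A·C_max = 0.37 × 15 × 0.094 = 0.5217 kg/m.
D = 10²/(4π × 650 × 0.5217²) = 0.0450 m²/day.

0.0450 m²/day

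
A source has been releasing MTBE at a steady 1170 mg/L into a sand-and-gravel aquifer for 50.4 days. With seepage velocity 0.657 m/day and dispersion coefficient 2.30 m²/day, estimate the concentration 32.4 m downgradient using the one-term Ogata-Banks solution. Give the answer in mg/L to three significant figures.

For a continuous step input, C/C₀ ≈ ½·erfc((x−vt)/(2√(Dt))).
vt = 0.657 × 50.4 = 33.1128 m and 2√(Dt) = 2√(2.30 × 50.4) = 21.53 m.
Argument (x−vt)/(2√(Dt)) = (32.4 − 33.1128)/21.53 = -0.03311; ½·erfc(-0.03311) = 0.5187.
C = 1170 × 0.5187 = 607 mg/L.

607 mg/L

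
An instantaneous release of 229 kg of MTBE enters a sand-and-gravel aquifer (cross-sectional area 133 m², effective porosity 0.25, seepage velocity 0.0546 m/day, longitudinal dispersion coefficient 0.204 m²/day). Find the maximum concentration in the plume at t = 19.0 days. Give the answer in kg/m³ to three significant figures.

0.987 kg/m³

The peak of an instantaneous 1D plume sits at x = vt; there the Gaussian factor is 1 and C_max = M/(n_e·A·√(4πDt)), where n_e·A is the pore area the mass is dissolved in.
√(4πDt) = √(4π × 0.204 × 19.0) = 6.979 m, so C_max = 229/(0.25 × 133 × 6.979) = 0.987 kg/m³.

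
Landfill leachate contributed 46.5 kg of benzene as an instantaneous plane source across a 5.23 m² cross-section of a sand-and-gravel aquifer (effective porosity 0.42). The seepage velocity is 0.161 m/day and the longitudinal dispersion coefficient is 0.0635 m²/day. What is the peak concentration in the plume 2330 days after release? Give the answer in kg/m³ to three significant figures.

The peak of an instantaneous 1D plume sits at x = vt; there the Gaussian factor is 1 and C_max = M/(n_e·A·√(4πDt)), where n_e·A is the pore area the mass is dissolved in.
√(4πDt) = √(4π × 0.0635 × 2330) = 43.12 m, so C_max = 46.5/(0.42 × 5.23 × 43.12) = 0.491 kg/m³.

0.491 kg/m³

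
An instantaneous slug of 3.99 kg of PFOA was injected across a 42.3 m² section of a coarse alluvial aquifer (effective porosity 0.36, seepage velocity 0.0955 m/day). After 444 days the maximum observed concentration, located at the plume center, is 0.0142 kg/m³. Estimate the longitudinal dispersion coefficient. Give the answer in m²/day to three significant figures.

At the plume center C_max = M/(n_e·A·√(4πDt)), so D = M²/(4πt·(n_e·A·C_max)²).
n_e·A·C_max = 0.36 × 42.3 × 0.0142 = 0.2162 kg/m.
D = 3.99²/(4π × 444 × 0.2162²) = 0.0610 m²/day.

0.0610 m²/day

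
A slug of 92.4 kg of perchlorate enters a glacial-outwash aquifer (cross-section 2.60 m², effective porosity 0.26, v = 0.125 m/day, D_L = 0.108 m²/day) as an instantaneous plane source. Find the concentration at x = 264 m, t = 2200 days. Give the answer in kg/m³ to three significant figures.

For an instantaneous plane source, C(x,t) = M/(n_e·A·√(4πDt)) · exp(−(x−vt)²/(4Dt)), with n_e·A the pore (flow) area.
Plume center vt = 0.125 × 2200 = 275 m, so the well at 264 m is 11 m upgradient of the peak.
√(4πDt) = 54.64 m, giving peak height M/(n_e·A·√(4πDt)) = 92.4/(0.26 × 2.60 × 54.64) = 2.502 kg/m³.
(x−vt)²/(4Dt) = (-11)²/(4 × 0.108 × 2200) = 0.1273; exp(−0.1273) = 0.8805.
C = 2.502 × 0.8805 = 2.20 kg/m³.

2.20 kg/m³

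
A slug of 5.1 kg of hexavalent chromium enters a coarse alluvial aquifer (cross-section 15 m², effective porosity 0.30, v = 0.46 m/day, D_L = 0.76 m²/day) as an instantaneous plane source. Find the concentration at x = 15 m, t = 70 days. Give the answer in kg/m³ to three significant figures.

0.0109 kg/m³

For an instantaneous plane source, C(x,t) = M/(n_e·A·√(4πDt)) · exp(−(x−vt)²/(4Dt)), with n_e·A the pore (flow) area.
Plume center vt = 0.46 × 70 = 32.2 m, so the well at 15 m is 17.2 m upgradient of the peak.
√(4πDt) = 25.86 m, giving peak height M/(n_e·A·√(4πDt)) = 5.1/(0.30 × 15 × 25.86) = 0.04383 kg/m³.
(x−vt)²/(4Dt) = (-17.2)²/(4 × 0.76 × 70) = 1.390; exp(−1.390) = 0.2491.
C = 0.04383 × 0.2491 = 0.0109 kg/m³.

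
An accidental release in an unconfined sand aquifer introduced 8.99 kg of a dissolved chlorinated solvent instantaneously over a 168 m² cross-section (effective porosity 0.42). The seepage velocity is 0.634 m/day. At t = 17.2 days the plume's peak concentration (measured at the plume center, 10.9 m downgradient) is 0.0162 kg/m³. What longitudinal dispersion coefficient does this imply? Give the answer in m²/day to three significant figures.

0.286 m²/day

At the plume center C_max = M/(n_e·A·√(4πDt)), so D = M²/(4πt·(n_e·A·C_max)²).
n_e·A·C_max = 0.42 × 168 × 0.0162 = 1.143 kg/m.
D = 8.99²/(4π × 17.2 × 1.143²) = 0.286 m²/day.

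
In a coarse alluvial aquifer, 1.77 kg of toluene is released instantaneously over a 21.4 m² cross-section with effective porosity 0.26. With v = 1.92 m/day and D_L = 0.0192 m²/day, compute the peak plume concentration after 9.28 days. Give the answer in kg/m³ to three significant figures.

0.213 kg/m³

The peak of an instantaneous 1D plume sits at x = vt; there the Gaussian factor is 1 and C_max = M/(n_e·A·√(4πDt)), where n_e·A is the pore area the mass is dissolved in.
√(4πDt) = √(4π × 0.0192 × 9.28) = 1.496 m, so C_max = 1.77/(0.26 × 21.4 × 1.496) = 0.213 kg/m³.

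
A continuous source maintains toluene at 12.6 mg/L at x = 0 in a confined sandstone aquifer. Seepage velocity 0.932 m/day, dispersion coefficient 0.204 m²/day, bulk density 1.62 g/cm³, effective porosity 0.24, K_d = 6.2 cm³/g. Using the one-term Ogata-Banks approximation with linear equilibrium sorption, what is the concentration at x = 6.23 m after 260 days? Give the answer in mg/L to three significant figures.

4.50 mg/L

Retardation factor R = 1 + ρ_b·K_d/n = 1 + 1.62 × 6.2/0.24 = 42.85.
Sorption retards both mechanisms: v_R = v/R = 0.02175 m/day, D_R = D/R = 0.004761 m²/day.
v_R·t = 0.02175 × 260 = 5.655 m; 2√(D_R t) = 2.225 m; argument = (6.23 − 5.655)/2.225 = 0.2584.
C = C₀ × ½·erfc(0.2584) = 12.6 × 0.3574 = 4.50 mg/L.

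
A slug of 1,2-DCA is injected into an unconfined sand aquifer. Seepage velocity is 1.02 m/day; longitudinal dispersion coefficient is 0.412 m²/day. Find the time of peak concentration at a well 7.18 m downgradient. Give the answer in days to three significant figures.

For the 1D instantaneous-source solution, setting ∂C/∂t = 0 at fixed x gives v²t² + 2Dt − x² = 0, so t = (√(D² + v²x²) − D)/v².
√(D² + v²x²) = √(0.412² + 1.02² × 7.18²) = 7.335; v² = 1.0404.
t = (7.335 − 0.412)/1.0404 = 6.65 days (vs. the pure-advection estimate x/v = 7.04 d).

6.65 days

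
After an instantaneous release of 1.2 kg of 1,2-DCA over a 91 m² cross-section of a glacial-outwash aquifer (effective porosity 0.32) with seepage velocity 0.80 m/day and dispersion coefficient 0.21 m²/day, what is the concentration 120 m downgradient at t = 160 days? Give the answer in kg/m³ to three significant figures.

0.00125 kg/m³

For an instantaneous plane source, C(x,t) = M/(n_e·A·√(4πDt)) · exp(−(x−vt)²/(4Dt)), with n_e·A the pore (flow) area.
Plume center vt = 0.80 × 160 = 128 m, so the well at 120 m is 8 m upgradient of the peak.
√(4πDt) = 20.55 m, giving peak height M/(n_e·A·√(4πDt)) = 1.2/(0.32 × 91 × 20.55) = 0.002005 kg/m³.
(x−vt)²/(4Dt) = (-8)²/(4 × 0.21 × 160) = 0.4762; exp(−0.4762) = 0.6211.
C = 0.002005 × 0.6211 = 0.00125 kg/m³.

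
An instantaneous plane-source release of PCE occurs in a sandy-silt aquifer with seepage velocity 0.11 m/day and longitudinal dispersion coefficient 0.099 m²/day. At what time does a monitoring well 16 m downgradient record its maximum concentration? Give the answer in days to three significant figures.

138 days

For the 1D instantaneous-source solution, setting ∂C/∂t = 0 at fixed x gives v²t² + 2Dt − x² = 0, so t = (√(D² + v²x²) − D)/v².
√(D² + v²x²) = √(0.099² + 0.11² × 16²) = 1.763; v² = 0.0121.
t = (1.763 − 0.099)/0.0121 = 138 days (vs. the pure-advection estimate x/v = 145 d).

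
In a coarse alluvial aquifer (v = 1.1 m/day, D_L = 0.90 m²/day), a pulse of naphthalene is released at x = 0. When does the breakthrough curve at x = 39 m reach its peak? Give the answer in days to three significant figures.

34.7 days

For the 1D instantaneous-source solution, setting ∂C/∂t = 0 at fixed x gives v²t² + 2Dt − x² = 0, so t = (√(D² + v²x²) − D)/v².
√(D² + v²x²) = √(0.90² + 1.1² × 39²) = 42.91; v² = 1.21.
t = (42.91 − 0.90)/1.21 = 34.7 days (vs. the pure-advection estimate x/v = 35.5 d).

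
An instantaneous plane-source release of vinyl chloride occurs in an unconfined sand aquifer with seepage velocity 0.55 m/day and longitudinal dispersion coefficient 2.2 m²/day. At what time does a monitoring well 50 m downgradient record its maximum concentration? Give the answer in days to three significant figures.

83.9 days

For the 1D instantaneous-source solution, setting ∂C/∂t = 0 at fixed x gives v²t² + 2Dt − x² = 0, so t = (√(D² + v²x²) − D)/v².
√(D² + v²x²) = √(2.2² + 0.55² × 50²) = 27.59; v² = 0.3025.
t = (27.59 − 2.2)/0.3025 = 83.9 days (vs. the pure-advection estimate x/v = 90.9 d).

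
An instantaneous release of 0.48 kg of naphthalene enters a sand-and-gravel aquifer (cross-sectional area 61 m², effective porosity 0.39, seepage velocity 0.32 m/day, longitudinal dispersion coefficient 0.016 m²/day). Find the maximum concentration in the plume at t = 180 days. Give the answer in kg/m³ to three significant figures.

The peak of an instantaneous 1D plume sits at x = vt; there the Gaussian factor is 1 and C_max = M/(n_e·A·√(4πDt)), where n_e·A is the pore area the mass is dissolved in.
√(4πDt) = √(4π × 0.016 × 180) = 6.016 m, so C_max = 0.48/(0.39 × 61 × 6.016) = 0.00335 kg/m³.

0.00335 kg/m³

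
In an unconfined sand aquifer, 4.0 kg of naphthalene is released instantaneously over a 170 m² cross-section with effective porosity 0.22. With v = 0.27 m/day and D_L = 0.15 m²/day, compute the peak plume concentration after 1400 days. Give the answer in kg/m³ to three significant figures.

0.00208 kg/m³

The peak of an instantaneous 1D plume sits at x = vt; there the Gaussian factor is 1 and C_max = M/(n_e·A·√(4πDt)), where n_e·A is the pore area the mass is dissolved in.
√(4πDt) = √(4π × 0.15 × 1400) = 51.37 m, so C_max = 4.0/(0.22 × 170 × 51.37) = 0.00208 kg/m³.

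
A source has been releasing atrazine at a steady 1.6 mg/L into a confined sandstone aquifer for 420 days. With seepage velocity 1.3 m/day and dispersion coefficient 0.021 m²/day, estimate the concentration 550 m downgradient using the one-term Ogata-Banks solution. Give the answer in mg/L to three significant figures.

0.273 mg/L

For a continuous step input, C/C₀ ≈ ½·erfc((x−vt)/(2√(Dt))).
vt = 1.3 × 420 = 546 m and 2√(Dt) = 2√(0.021 × 420) = 5.940 m.
Argument (x−vt)/(2√(Dt)) = (550 − 546)/5.940 = 0.6734; ½·erfc(0.6734) = 0.1705.
C = 1.6 × 0.1705 = 0.273 mg/L.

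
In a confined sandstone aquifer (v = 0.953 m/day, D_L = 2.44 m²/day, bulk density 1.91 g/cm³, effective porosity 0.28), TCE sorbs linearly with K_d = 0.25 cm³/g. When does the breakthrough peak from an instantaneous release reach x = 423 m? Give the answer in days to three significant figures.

Retardation factor R = 1 + ρ_b·K_d/n = 1 + 1.91 × 0.25/0.28 = 2.705.
Sorption retards both mechanisms: v_R = v/R = 0.3523 m/day, D_R = D/R = 0.9020 m²/day.
Peak time from v_R²t² + 2D_R t − x² = 0: t = (√(D_R² + v_R²x²) − D_R)/v_R².
√(D_R² + v_R²x²) = √(0.9020² + 0.3523² × 423²) = 149.0; v_R² = 0.1241.
t = (149.0 − 0.9020)/0.1241 = 1190 days.

1190 days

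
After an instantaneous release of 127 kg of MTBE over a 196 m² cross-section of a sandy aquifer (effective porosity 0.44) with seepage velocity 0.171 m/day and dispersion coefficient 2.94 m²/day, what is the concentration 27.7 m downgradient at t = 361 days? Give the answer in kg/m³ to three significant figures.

0.00971 kg/m³

For an instantaneous plane source, C(x,t) = M/(n_e·A·√(4πDt)) · exp(−(x−vt)²/(4Dt)), with n_e·A the pore (flow) area.
Plume center vt = 0.171 × 361 = 61.731 m, so the well at 27.7 m is 34.031 m upgradient of the peak.
√(4πDt) = 115.5 m, giving peak height M/(n_e·A·√(4πDt)) = 127/(0.44 × 196 × 115.5) = 0.01275 kg/m³.
(x−vt)²/(4Dt) = (-34.031)²/(4 × 2.94 × 361) = 0.2728; exp(−0.2728) = 0.7612.
C = 0.01275 × 0.7612 = 0.00971 kg/m³.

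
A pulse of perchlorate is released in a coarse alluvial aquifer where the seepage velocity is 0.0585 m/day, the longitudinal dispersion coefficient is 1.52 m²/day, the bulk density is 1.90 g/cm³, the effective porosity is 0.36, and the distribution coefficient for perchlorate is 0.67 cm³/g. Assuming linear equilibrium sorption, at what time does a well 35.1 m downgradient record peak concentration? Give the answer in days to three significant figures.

1370 days

Retardation factor R = 1 + ρ_b·K_d/n = 1 + 1.90 × 0.67/0.36 = 4.536.
Sorption retards both mechanisms: v_R = v/R = 0.01290 m/day, D_R = D/R = 0.3351 m²/day.
Peak time from v_R²t² + 2D_R t − x² = 0: t = (√(D_R² + v_R²x²) − D_R)/v_R².
√(D_R² + v_R²x²) = √(0.3351² + 0.01290² × 35.1²) = 0.5633; v_R² = 0.0001664.
t = (0.5633 − 0.3351)/0.0001664 = 1370 days.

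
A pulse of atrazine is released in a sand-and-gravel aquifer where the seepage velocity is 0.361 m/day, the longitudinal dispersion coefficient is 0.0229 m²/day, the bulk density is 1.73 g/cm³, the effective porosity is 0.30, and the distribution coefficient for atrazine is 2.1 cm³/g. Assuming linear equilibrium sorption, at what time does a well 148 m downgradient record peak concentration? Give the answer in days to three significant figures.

Retardation factor R = 1 + ρ_b·K_d/n = 1 + 1.73 × 2.1/0.30 = 13.11.
Sorption retards both mechanisms: v_R = v/R = 0.02754 m/day, D_R = D/R = 0.001747 m²/day.
Peak time from v_R²t² + 2D_R t − x² = 0: t = (√(D_R² + v_R²x²) − D_R)/v_R².
√(D_R² + v_R²x²) = √(0.001747² + 0.02754² × 148²) = 4.076; v_R² = 0.0007585.
t = (4.076 − 0.001747)/0.0007585 = 5370 days.

5370 days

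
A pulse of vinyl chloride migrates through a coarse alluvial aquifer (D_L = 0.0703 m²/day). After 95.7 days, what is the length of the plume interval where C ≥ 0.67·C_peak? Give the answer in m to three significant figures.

6.57 m

The plume is Gaussian with σ = √(2Dt) = √(2 × 0.0703 × 95.7) = 3.668 m.
C/C_peak = exp(−Δx²/(2σ²)) = 0.67 ⇒ Δx = σ·√(−2 ln 0.67) = 3.668 × 0.8950 = 3.283 m.
Width = 2Δx = 6.57 m.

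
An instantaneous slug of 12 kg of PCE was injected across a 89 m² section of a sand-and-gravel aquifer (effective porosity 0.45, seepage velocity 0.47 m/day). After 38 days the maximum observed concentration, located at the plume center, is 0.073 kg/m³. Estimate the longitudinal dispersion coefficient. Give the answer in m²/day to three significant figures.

0.0353 m²/day

At the plume center C_max = M/(n_e·A·√(4πDt)), so D = M²/(4πt·(n_e·A·C_max)²).
n_e·A·C_max = 0.45 × 89 × 0.073 = 2.924 kg/m.
D = 12²/(4π × 38 × 2.924²) = 0.0353 m²/day.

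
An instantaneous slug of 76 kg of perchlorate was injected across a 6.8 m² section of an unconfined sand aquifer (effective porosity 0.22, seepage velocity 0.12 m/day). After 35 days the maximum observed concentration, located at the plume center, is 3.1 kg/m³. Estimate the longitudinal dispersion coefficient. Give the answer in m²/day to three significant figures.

At the plume center C_max = M/(n_e·A·√(4πDt)), so D = M²/(4πt·(n_e·A·C_max)²).
n_e·A·C_max = 0.22 × 6.8 × 3.1 = 4.638 kg/m.
D = 76²/(4π × 35 × 4.638²) = 0.611 m²/day.

0.611 m²/day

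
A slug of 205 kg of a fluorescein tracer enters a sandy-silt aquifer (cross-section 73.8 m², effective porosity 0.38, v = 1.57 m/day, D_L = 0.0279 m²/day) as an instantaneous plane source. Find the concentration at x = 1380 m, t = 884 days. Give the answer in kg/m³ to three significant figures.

For an instantaneous plane source, C(x,t) = M/(n_e·A·√(4πDt)) · exp(−(x−vt)²/(4Dt)), with n_e·A the pore (flow) area.
Plume center vt = 1.57 × 884 = 1387.88 m, so the well at 1380 m is 7.88 m upgradient of the peak.
√(4πDt) = 17.60 m, giving peak height M/(n_e·A·√(4πDt)) = 205/(0.38 × 73.8 × 17.60) = 0.4153 kg/m³.
(x−vt)²/(4Dt) = (-7.88)²/(4 × 0.0279 × 884) = 0.6294; exp(−0.6294) = 0.5329.
C = 0.4153 × 0.5329 = 0.221 kg/m³.

0.221 kg/m³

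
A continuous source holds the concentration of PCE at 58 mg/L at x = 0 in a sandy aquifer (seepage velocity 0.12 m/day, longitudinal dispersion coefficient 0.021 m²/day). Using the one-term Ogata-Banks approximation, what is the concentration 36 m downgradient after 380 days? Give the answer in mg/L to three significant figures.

57.5 mg/L

For a continuous step input, C/C₀ ≈ ½·erfc((x−vt)/(2√(Dt))).
vt = 0.12 × 380 = 45.6 m and 2√(Dt) = 2√(0.021 × 380) = 5.650 m.
Argument (x−vt)/(2√(Dt)) = (36 − 45.6)/5.650 = -1.699; ½·erfc(-1.699) = 0.9919.
C = 58 × 0.9919 = 57.5 mg/L.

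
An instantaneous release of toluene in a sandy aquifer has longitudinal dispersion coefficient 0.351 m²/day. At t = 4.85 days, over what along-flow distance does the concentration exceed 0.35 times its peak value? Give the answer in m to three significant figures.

5.35 m

The plume is Gaussian with σ = √(2Dt) = √(2 × 0.351 × 4.85) = 1.845 m.
C/C_peak = exp(−Δx²/(2σ²)) = 0.35 ⇒ Δx = σ·√(−2 ln 0.35) = 1.845 × 1.449 = 2.673 m.
Width = 2Δx = 5.35 m.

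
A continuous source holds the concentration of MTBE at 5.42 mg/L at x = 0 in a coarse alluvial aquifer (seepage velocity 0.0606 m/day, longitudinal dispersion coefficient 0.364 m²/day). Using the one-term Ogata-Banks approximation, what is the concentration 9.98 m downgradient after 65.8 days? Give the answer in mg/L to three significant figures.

1.05 mg/L

For a continuous step input, C/C₀ ≈ ½·erfc((x−vt)/(2√(Dt))).
vt = 0.0606 × 65.8 = 3.98748 m and 2√(Dt) = 2√(0.364 × 65.8) = 9.788 m.
Argument (x−vt)/(2√(Dt)) = (9.98 − 3.98748)/9.788 = 0.6122; ½·erfc(0.6122) = 0.1933.
C = 5.42 × 0.1933 = 1.05 mg/L.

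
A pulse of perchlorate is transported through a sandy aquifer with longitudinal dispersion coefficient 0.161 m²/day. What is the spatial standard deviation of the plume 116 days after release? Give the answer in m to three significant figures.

Dispersive spreading gives a Gaussian with σ² = 2Dt; advection only shifts the center.
σ = √(2 × 0.161 × 116) = 6.11 m.

6.11 m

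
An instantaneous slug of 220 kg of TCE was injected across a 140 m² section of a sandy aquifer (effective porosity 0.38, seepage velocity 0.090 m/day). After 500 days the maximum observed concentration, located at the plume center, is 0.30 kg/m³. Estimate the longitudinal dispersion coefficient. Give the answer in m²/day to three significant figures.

At the plume center C_max = M/(n_e·A·√(4πDt)), so D = M²/(4πt·(n_e·A·C_max)²).
n_e·A·C_max = 0.38 × 140 × 0.30 = 15.96 kg/m.
D = 220²/(4π × 500 × 15.96²) = 0.0302 m²/day.

0.0302 m²/day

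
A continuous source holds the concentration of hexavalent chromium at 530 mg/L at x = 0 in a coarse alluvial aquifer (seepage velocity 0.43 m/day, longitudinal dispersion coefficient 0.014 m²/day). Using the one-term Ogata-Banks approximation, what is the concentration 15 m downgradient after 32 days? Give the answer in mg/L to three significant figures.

50.4 mg/L

For a continuous step input, C/C₀ ≈ ½·erfc((x−vt)/(2√(Dt))).
vt = 0.43 × 32 = 13.76 m and 2√(Dt) = 2√(0.014 × 32) = 1.339 m.
Argument (x−vt)/(2√(Dt)) = (15 − 13.76)/1.339 = 0.9261; ½·erfc(0.9261) = 0.09515.
C = 530 × 0.09515 = 50.4 mg/L.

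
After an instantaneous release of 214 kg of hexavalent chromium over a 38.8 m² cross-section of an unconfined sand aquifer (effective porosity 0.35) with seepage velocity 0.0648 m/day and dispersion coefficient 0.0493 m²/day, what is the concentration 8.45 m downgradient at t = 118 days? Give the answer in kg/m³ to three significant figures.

For an instantaneous plane source, C(x,t) = M/(n_e·A·√(4πDt)) · exp(−(x−vt)²/(4Dt)), with n_e·A the pore (flow) area.
Plume center vt = 0.0648 × 118 = 7.6464 m, so the well at 8.45 m is 0.8036 m downgradient of the peak.
√(4πDt) = 8.550 m, giving peak height M/(n_e·A·√(4πDt)) = 214/(0.35 × 38.8 × 8.550) = 1.843 kg/m³.
(x−vt)²/(4Dt) = (0.8036)²/(4 × 0.0493 × 118) = 0.02775; exp(−0.02775) = 0.9726.
C = 1.843 × 0.9726 = 1.79 kg/m³.

1.79 kg/m³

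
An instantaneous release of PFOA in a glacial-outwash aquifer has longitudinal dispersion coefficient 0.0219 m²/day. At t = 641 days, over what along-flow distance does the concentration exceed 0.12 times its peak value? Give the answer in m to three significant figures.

21.8 m

The plume is Gaussian with σ = √(2Dt) = √(2 × 0.0219 × 641) = 5.299 m.
C/C_peak = exp(−Δx²/(2σ²)) = 0.12 ⇒ Δx = σ·√(−2 ln 0.12) = 5.299 × 2.059 = 10.91 m.
Width = 2Δx = 21.8 m.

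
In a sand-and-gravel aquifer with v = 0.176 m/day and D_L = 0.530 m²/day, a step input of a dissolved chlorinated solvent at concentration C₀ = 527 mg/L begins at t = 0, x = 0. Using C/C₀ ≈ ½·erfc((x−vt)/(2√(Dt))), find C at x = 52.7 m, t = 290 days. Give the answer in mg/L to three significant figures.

For a continuous step input, C/C₀ ≈ ½·erfc((x−vt)/(2√(Dt))).
vt = 0.176 × 290 = 51.04 m and 2√(Dt) = 2√(0.530 × 290) = 24.80 m.
Argument (x−vt)/(2√(Dt)) = (52.7 − 51.04)/24.80 = 0.06694; ½·erfc(0.06694) = 0.4623.
C = 527 × 0.4623 = 244 mg/L.

244 mg/L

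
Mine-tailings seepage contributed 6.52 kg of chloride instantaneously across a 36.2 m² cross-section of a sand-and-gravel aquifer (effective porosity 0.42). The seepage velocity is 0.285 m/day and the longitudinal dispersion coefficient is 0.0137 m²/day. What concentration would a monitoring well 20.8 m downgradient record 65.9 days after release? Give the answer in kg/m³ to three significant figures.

0.0412 kg/m³

For an instantaneous plane source, C(x,t) = M/(n_e·A·√(4πDt)) · exp(−(x−vt)²/(4Dt)), with n_e·A the pore (flow) area.
Plume center vt = 0.285 × 65.9 = 18.7815 m, so the well at 20.8 m is 2.0185 m downgradient of the peak.
√(4πDt) = 3.368 m, giving peak height M/(n_e·A·√(4πDt)) = 6.52/(0.42 × 36.2 × 3.368) = 0.1273 kg/m³.
(x−vt)²/(4Dt) = (2.0185)²/(4 × 0.0137 × 65.9) = 1.128; exp(−1.128) = 0.3237.
C = 0.1273 × 0.3237 = 0.0412 kg/m³.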